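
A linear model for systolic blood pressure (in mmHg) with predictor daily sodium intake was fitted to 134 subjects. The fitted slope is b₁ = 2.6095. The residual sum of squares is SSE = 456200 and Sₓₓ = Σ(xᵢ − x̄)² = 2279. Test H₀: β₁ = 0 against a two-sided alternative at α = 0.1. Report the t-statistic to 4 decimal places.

t = 2.1190

MSE = SSE/(n − 2) = 456200/132 = 3456.06.
SE(b₁) = √(MSE/Sₓₓ) = √(3456.06/2279) = 1.23145.
t = 2.6095 / 1.23145 = 2.1190.
df = n − 2 = 132.
Two-sided p ≈ 0.0360, which is < 0.1, so reject H₀.
There is evidence that daily sodium intake is associated with systolic blood pressure.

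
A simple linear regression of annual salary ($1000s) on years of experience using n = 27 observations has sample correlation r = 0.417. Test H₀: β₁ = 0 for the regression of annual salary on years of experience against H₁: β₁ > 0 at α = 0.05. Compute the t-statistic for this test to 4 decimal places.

t = 2.2940

t = r·√(n − 2)/√(1 − r²) = 0.417·√25/√0.826111 = 2.2940.
df = n − 2 = 25.
One-sided p ≈ 0.0152, which is < 0.05, so reject H₀.
There is evidence of a linear association between years of experience and annual salary.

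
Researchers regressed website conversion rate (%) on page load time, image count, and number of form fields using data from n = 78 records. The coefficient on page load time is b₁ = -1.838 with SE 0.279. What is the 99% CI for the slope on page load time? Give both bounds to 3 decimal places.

(-2.576, -1.100)

df = n − k − 1 = 78 − 3 − 1 = 74.
t* = t_{0.005, 74} = 2.643913.
Margin = t* × SE = 2.643913 × 0.279 = 0.73765.
CI: -1.838 ± 0.73765 → (-2.576, -1.100).
With 99% confidence, each one-unit increase in page load time is associated with a change of between -2.576 and -1.100 % in website conversion rate, holding the other predictors fixed.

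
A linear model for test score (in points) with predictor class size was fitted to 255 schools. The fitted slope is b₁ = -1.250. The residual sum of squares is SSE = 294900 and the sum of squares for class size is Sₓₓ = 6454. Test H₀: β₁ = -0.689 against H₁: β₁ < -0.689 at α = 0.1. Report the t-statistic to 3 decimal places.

MSE = SSE/(n − 2) = 294900/253 = 1165.61.
SE(b₁) = √(MSE/Sₓₓ) = √(1165.61/6454) = 0.424974.
t = (-1.250 − (-0.689)) / 0.424974 = -1.320.
df = n − 2 = 253.
One-sided p ≈ 0.0940, which is < 0.1, so reject H₀.
There is evidence that the true slope on class size is below -0.689 points per unit.

t = -1.320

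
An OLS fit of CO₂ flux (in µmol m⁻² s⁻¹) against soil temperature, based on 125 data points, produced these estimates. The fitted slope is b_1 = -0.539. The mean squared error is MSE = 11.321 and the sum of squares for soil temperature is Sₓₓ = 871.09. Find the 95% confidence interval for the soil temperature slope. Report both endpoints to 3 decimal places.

SE(b_1) = √(MSE/Sₓₓ) = √(11.321/871.09) = 0.114002.
df = n − 2 = 123.
t* = t_{0.025, 123} = 1.979439.
Margin = t* × SE = 1.979439 × 0.114002 = 0.22566.
CI: -0.539 ± 0.22566 → (-0.765, -0.313).
With 95% confidence, each one-unit increase in soil temperature is associated with a change of between -0.765 and -0.313 µmol m⁻² s⁻¹ in CO₂ flux.

(-0.765, -0.313)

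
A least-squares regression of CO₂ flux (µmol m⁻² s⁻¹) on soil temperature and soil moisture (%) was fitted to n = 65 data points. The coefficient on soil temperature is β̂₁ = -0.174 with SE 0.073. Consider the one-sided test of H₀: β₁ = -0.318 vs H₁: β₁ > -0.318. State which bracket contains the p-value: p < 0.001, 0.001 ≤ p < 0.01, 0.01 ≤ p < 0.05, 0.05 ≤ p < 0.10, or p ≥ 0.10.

0.01 ≤ p < 0.05

t = (-0.174 − (-0.318)) / 0.073 = 1.973.
df = n − k − 1 = 65 − 2 − 1 = 62.
One-sided p = P(T_{62} > t) ≈ 0.0265.
So 0.01 ≤ p < 0.05.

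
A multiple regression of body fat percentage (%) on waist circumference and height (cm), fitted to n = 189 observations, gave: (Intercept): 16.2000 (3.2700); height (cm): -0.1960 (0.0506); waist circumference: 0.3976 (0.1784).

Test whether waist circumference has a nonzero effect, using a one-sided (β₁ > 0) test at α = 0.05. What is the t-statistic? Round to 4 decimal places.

t = 2.2287

Read off: b = 0.3976, SE = 0.1784 for waist circumference.
H₀: β₁ = 0 vs H₁: β₁ > 0.
t = 0.3976 / 0.1784 = 2.2287.
df = n − k − 1 = 189 − 2 − 1 = 186.
One-sided p ≈ 0.0135, which is < 0.05, so reject H₀.
There is evidence that the true slope on waist circumference is positive, holding the other predictors fixed.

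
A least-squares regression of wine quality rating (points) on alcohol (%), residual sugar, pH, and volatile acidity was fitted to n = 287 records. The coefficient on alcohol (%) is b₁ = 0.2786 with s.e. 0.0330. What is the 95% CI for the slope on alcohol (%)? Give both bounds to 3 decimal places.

(0.214, 0.344)

df = n − k − 1 = 287 − 4 − 1 = 282.
t* = t_{0.025, 282} = 1.968412.
Margin = t* × SE = 1.968412 × 0.0330 = 0.06496.
CI: 0.2786 ± 0.06496 → (0.214, 0.344).
With 95% confidence, each one-unit increase in alcohol (%) is associated with a change of between 0.214 and 0.344 points in wine quality rating, holding the other predictors fixed.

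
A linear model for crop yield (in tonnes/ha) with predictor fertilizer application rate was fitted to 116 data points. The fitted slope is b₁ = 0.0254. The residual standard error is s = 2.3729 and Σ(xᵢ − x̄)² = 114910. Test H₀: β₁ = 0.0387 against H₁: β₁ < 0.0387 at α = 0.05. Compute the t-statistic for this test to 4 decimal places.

SE(b₁) = s/√Sₓₓ = 2.3729/√114910 = 0.00700004.
t = (0.0254 − 0.0387) / 0.00700004 = -1.9000.
df = n − 2 = 114.
One-sided p ≈ 0.0300, which is < 0.05, so reject H₀.
There is evidence that the true slope on fertilizer application rate is below 0.0387 tonnes/ha per unit.

t = -1.9000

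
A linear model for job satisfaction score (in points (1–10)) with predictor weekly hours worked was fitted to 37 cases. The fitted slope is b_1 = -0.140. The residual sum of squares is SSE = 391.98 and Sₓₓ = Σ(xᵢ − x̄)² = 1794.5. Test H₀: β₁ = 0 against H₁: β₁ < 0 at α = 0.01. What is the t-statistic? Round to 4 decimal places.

MSE = SSE/(n − 2) = 391.98/35 = 11.1994.
SE(b_1) = √(MSE/Sₓₓ) = √(11.1994/1794.5) = 0.0789998.
t = -0.140 / 0.0789998 = -1.7722.
df = n − 2 = 35.
One-sided p ≈ 0.0425, which is ≥ 0.01, so fail to reject H₀.
The data do not give significant evidence that the true slope on weekly hours worked is negative.

t = -1.7722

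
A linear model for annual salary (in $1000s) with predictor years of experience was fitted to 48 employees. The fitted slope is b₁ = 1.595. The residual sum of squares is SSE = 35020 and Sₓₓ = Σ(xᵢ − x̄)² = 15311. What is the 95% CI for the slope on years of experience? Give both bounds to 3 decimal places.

MSE = SSE/(n − 2) = 35020/46 = 761.304.
SE(b₁) = √(MSE/Sₓₓ) = √(761.304/15311) = 0.222986.
df = n − 2 = 46.
t* = t_{0.025, 46} = 2.012896.
Margin = t* × SE = 2.012896 × 0.222986 = 0.44885.
CI: 1.595 ± 0.44885 → (1.146, 2.044).
With 95% confidence, each one-unit increase in years of experience is associated with a change of between 1.146 and 2.044 $1000s in annual salary.

(1.146, 2.044)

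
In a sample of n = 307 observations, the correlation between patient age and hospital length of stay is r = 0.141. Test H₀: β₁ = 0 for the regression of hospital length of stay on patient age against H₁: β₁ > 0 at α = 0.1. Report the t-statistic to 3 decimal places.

t = r·√(n − 2)/√(1 − r²) = 0.141·√305/√0.980119 = 2.487.
df = n − 2 = 305.
One-sided p ≈ 0.0067, which is < 0.1, so reject H₀.
There is evidence of a linear association between patient age and hospital length of stay.

t = 2.487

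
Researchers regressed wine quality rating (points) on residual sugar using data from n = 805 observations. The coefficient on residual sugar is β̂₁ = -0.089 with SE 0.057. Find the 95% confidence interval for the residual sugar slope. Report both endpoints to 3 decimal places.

df = n − 2 = 805 − 2 = 803.
t* = t_{0.025, 803} = 1.962923.
Margin = t* × SE = 1.962923 × 0.057 = 0.11189.
CI: -0.089 ± 0.11189 → (-0.201, 0.023).
With 95% confidence, each one-unit increase in residual sugar is associated with a change of between -0.201 and 0.023 points in wine quality rating.

(-0.201, 0.023)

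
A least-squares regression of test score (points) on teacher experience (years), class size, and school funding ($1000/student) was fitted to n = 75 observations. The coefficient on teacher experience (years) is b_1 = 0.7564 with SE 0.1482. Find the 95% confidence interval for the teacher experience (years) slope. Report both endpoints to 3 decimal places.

df = n − k − 1 = 75 − 3 − 1 = 71.
t* = t_{0.025, 71} = 1.993943.
Margin = t* × SE = 1.993943 × 0.1482 = 0.29550.
CI: 0.7564 ± 0.29550 → (0.461, 1.052).
With 95% confidence, each one-unit increase in teacher experience (years) is associated with a change of between 0.461 and 1.052 points in test score, holding the other predictors fixed.

(0.461, 1.052)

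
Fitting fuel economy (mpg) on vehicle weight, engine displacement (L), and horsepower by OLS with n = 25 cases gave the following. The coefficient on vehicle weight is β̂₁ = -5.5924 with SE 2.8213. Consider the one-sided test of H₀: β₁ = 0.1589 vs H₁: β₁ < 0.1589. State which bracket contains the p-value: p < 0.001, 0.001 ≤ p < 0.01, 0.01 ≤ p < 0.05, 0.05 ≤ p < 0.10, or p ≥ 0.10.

0.01 ≤ p < 0.05

t = (-5.5924 − 0.1589) / 2.8213 = -2.039.
df = n − k − 1 = 25 − 3 − 1 = 21.
One-sided p = P(T_{21} < t) ≈ 0.0271.
So 0.01 ≤ p < 0.05.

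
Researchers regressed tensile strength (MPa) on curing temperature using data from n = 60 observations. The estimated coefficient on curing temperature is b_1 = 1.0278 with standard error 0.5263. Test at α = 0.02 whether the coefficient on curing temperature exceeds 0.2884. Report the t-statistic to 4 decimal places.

t = 1.4049

H₀: β₁ = 0.2884 vs H₁: β₁ > 0.2884.
t = (b_1 − β₁⁰)/SE = (1.0278 − 0.2884) / 0.5263 = 1.4049.
df = n − 2 = 60 − 2 = 58.
One-sided p ≈ 0.0827, which is ≥ 0.02, so fail to reject H₀.
The data do not give significant evidence that the true slope on curing temperature exceeds 0.2884 MPa per unit.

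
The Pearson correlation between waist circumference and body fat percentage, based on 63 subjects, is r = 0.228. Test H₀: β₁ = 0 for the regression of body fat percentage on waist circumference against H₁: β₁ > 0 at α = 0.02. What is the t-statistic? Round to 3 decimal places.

t = r·√(n − 2)/√(1 − r²) = 0.228·√61/√0.948016 = 1.829.
df = n − 2 = 61.
One-sided p ≈ 0.0362, which is ≥ 0.02, so fail to reject H₀.
The data do not give significant evidence of a linear association between waist circumference and body fat percentage.

t = 1.829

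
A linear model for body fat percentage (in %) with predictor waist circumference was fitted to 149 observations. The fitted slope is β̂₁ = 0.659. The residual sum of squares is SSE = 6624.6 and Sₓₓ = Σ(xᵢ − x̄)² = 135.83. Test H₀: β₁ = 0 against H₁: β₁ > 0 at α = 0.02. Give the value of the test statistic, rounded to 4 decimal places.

MSE = SSE/(n − 2) = 6624.6/147 = 45.0653.
SE(β̂₁) = √(MSE/Sₓₓ) = √(45.0653/135.83) = 0.576001.
t = 0.659 / 0.576001 = 1.1441.
df = n − 2 = 147.
One-sided p ≈ 0.1272, which is ≥ 0.02, so fail to reject H₀.
The data do not give significant evidence that the true slope on waist circumference is positive.

t = 1.1441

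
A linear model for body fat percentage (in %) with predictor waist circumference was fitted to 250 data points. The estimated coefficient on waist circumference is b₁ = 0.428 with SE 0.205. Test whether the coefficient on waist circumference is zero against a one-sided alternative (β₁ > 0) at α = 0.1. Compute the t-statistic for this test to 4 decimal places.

t = 2.0878

H₀: β₁ = 0 vs H₁: β₁ > 0.
t = (b₁ − β₁⁰)/SE = 0.428 / 0.205 = 2.0878.
df = n − 2 = 250 − 2 = 248.
One-sided p ≈ 0.0189, which is < 0.1, so reject H₀.
There is evidence that the true slope on waist circumference is positive.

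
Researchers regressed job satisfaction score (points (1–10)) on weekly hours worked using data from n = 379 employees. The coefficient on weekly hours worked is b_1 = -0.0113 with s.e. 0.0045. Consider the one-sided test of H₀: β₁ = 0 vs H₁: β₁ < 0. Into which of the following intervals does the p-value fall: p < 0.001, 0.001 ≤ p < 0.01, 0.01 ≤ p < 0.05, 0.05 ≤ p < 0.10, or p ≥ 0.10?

t = -0.0113 / 0.0045 = -2.511.
df = n − 2 = 379 − 2 = 377.
One-sided p = P(T_{377} < t) ≈ 0.0062.
So 0.001 ≤ p < 0.01.

0.001 ≤ p < 0.01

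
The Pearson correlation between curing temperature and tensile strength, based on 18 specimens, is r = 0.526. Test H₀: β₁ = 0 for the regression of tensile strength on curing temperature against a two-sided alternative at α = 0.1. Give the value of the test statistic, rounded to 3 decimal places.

t = r·√(n − 2)/√(1 − r²) = 0.526·√16/√0.723324 = 2.474.
df = n − 2 = 16.
Two-sided p ≈ 0.0249, which is < 0.1, so reject H₀.
There is evidence of a linear association between curing temperature and tensile strength.

t = 2.474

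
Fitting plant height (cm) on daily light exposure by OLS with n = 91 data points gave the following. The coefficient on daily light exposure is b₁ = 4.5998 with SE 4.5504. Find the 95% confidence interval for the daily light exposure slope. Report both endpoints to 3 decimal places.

(-4.442, 13.641)

df = n − 2 = 91 − 2 = 89.
t* = t_{0.025, 89} = 1.986979.
Margin = t* × SE = 1.986979 × 4.5504 = 9.04155.
CI: 4.5998 ± 9.04155 → (-4.442, 13.641).
With 95% confidence, each one-unit increase in daily light exposure is associated with a change of between -4.442 and 13.641 cm in plant height.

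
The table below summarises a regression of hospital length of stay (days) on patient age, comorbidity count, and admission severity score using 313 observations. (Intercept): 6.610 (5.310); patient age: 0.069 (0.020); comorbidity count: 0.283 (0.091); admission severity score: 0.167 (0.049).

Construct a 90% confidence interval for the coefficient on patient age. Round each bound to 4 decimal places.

Read off: b = 0.069, SE = 0.020 for patient age.
df = n − k − 1 = 313 − 3 − 1 = 309.
t* = t_{0.05, 309} = 1.6498.
Margin = t* × SE = 1.6498 × 0.020 = 0.032996.
CI: 0.069 ± 0.032996 → (0.0360, 0.1020).

(0.0360, 0.1020)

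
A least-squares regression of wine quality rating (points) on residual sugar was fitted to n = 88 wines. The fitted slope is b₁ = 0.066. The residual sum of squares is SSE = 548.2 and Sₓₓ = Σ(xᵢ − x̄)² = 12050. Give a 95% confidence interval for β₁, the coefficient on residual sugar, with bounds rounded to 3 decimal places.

(0.020, 0.112)

MSE = SSE/(n − 2) = 548.2/86 = 6.37442.
SE(b₁) = √(MSE/Sₓₓ) = √(6.37442/12050) = 0.0229999.
df = n − 2 = 86.
t* = t_{0.025, 86} = 1.987934.
Margin = t* × SE = 1.987934 × 0.0229999 = 0.04572.
CI: 0.066 ± 0.04572 → (0.020, 0.112).
With 95% confidence, each one-unit increase in residual sugar is associated with a change of between 0.020 and 0.112 points in wine quality rating.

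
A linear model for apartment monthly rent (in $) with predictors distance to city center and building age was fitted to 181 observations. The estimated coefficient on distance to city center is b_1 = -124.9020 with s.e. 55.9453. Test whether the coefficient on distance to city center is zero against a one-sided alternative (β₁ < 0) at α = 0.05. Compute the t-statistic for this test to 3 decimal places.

t = -2.233

H₀: β₁ = 0 vs H₁: β₁ < 0.
t = (b_1 − β₁⁰)/SE = -124.9020 / 55.9453 = -2.233.
df = n − k − 1 = 181 − 2 − 1 = 178.
One-sided p ≈ 0.0134, which is < 0.05, so reject H₀.
There is evidence that the true slope on distance to city center is negative, holding the other predictors fixed.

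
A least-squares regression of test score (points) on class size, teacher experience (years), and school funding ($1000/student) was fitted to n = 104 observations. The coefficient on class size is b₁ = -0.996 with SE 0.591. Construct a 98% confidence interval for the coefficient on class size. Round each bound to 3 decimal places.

(-2.393, 0.401)

df = n − k − 1 = 104 − 3 − 1 = 100.
t* = t_{0.01, 100} = 2.364217.
Margin = t* × SE = 2.364217 × 0.591 = 1.39725.
CI: -0.996 ± 1.39725 → (-2.393, 0.401).
With 98% confidence, each one-unit increase in class size is associated with a change of between -2.393 and 0.401 points in test score, holding the other predictors fixed.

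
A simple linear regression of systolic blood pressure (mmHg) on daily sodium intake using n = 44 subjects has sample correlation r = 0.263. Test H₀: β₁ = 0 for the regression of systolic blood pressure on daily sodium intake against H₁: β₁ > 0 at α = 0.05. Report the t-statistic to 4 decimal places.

t = 1.7666

t = r·√(n − 2)/√(1 − r²) = 0.263·√42/√0.930831 = 1.7666.
df = n − 2 = 42.
One-sided p ≈ 0.0423, which is < 0.05, so reject H₀.
There is evidence of a linear association between daily sodium intake and systolic blood pressure.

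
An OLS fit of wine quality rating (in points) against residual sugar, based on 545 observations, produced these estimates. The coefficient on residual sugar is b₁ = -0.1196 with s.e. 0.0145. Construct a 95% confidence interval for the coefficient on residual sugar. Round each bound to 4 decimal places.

(-0.1481, -0.0911)

df = n − 2 = 545 − 2 = 543.
t* = t_{0.025, 543} = 1.964342.
Margin = t* × SE = 1.964342 × 0.0145 = 0.028483.
CI: -0.1196 ± 0.028483 → (-0.1481, -0.0911).
With 95% confidence, each one-unit increase in residual sugar is associated with a change of between -0.1481 and -0.0911 points in wine quality rating.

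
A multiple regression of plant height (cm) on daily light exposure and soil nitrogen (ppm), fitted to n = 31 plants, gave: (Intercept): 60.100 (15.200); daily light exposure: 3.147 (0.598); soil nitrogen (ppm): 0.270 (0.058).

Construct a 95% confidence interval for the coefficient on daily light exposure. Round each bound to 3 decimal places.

Read off: b = 3.147, SE = 0.598 for daily light exposure.
df = n − k − 1 = 31 − 2 − 1 = 28.
t* = t_{0.025, 28} = 2.048407.
Margin = t* × SE = 2.048407 × 0.598 = 1.22495.
CI: 3.147 ± 1.22495 → (1.922, 4.372).

(1.922, 4.372)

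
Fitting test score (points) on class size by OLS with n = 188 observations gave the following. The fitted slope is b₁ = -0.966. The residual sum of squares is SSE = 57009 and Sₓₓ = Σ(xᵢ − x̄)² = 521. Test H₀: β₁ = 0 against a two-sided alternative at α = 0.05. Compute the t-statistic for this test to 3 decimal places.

t = -1.259

MSE = SSE/(n − 2) = 57009/186 = 306.5.
SE(b₁) = √(MSE/Sₓₓ) = √(306.5/521) = 0.767002.
t = -0.966 / 0.767002 = -1.259.
df = n − 2 = 186.
Two-sided p ≈ 0.2094, which is ≥ 0.05, so fail to reject H₀.
The data do not give significant evidence of an association between class size and test score.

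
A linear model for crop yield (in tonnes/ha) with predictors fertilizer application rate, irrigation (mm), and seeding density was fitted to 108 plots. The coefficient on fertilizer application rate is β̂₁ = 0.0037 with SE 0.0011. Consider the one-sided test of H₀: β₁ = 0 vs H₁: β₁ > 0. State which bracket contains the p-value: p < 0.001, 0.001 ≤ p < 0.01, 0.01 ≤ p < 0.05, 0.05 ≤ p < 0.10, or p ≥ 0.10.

t = 0.0037 / 0.0011 = 3.364.
df = n − k − 1 = 108 − 3 − 1 = 104.
One-sided p = P(T_{104} > t) ≈ 0.0005.
So p < 0.001.

p < 0.001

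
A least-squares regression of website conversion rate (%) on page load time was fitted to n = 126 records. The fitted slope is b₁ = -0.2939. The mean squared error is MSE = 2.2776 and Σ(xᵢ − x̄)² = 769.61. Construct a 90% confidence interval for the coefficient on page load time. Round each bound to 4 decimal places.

SE(b₁) = √(MSE/Sₓₓ) = √(2.2776/769.61) = 0.0544006.
df = n − 2 = 124.
t* = t_{0.05, 124} = 1.657235.
Margin = t* × SE = 1.657235 × 0.0544006 = 0.090155.
CI: -0.2939 ± 0.090155 → (-0.3841, -0.2037).
With 90% confidence, each one-unit increase in page load time is associated with a change of between -0.3841 and -0.2037 % in website conversion rate.

(-0.3841, -0.2037)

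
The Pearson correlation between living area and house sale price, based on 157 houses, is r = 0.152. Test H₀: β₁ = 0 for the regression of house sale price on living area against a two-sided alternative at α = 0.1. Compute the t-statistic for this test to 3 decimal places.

t = 1.915

t = r·√(n − 2)/√(1 − r²) = 0.152·√155/√0.976896 = 1.915.
df = n − 2 = 155.
Two-sided p ≈ 0.0574, which is < 0.1, so reject H₀.
There is evidence of a linear association between living area and house sale price.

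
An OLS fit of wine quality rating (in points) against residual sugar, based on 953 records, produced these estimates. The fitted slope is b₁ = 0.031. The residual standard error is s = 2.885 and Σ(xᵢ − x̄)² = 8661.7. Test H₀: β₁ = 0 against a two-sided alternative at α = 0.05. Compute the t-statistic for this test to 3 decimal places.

SE(b₁) = s/√Sₓₓ = 2.885/√8661.7 = 0.0309988.
t = 0.031 / 0.0309988 = 1.000.
df = n − 2 = 951.
Two-sided p ≈ 0.3175, which is ≥ 0.05, so fail to reject H₀.
The data do not give significant evidence of an association between residual sugar and wine quality rating.

t = 1.000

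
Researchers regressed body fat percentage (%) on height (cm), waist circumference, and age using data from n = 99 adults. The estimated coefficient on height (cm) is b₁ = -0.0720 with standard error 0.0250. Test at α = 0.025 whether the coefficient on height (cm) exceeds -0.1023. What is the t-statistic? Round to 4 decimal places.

H₀: β₁ = -0.1023 vs H₁: β₁ > -0.1023.
t = (b₁ − β₁⁰)/SE = (-0.0720 − (-0.1023)) / 0.0250 = 1.2120.
df = n − k − 1 = 99 − 3 − 1 = 95.
One-sided p ≈ 0.1143, which is ≥ 0.025, so fail to reject H₀.
The data do not give significant evidence that the true slope on height (cm) exceeds -0.1023 % per unit, holding the other predictors fixed.

t = 1.2120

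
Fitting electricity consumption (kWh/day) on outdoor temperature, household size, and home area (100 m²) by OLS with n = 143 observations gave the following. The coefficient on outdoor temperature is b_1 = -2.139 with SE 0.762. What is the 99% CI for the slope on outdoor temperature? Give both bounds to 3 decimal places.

(-4.129, -0.149)

df = n − k − 1 = 143 − 3 − 1 = 139.
t* = t_{0.005, 139} = 2.611662.
Margin = t* × SE = 2.611662 × 0.762 = 1.99009.
CI: -2.139 ± 1.99009 → (-4.129, -0.149).
With 99% confidence, each one-unit increase in outdoor temperature is associated with a change of between -4.129 and -0.149 kWh/day in electricity consumption, holding the other predictors fixed.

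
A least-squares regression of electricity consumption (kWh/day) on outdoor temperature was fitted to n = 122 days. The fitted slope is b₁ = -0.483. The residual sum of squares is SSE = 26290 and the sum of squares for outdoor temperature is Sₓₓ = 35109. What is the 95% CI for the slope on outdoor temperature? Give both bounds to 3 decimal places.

MSE = SSE/(n − 2) = 26290/120 = 219.083.
SE(b₁) = √(MSE/Sₓₓ) = √(219.083/35109) = 0.0789942.
df = n − 2 = 120.
t* = t_{0.025, 120} = 1.97993.
Margin = t* × SE = 1.97993 × 0.0789942 = 0.15640.
CI: -0.483 ± 0.15640 → (-0.639, -0.327).
With 95% confidence, each one-unit increase in outdoor temperature is associated with a change of between -0.639 and -0.327 kWh/day in electricity consumption.

(-0.639, -0.327)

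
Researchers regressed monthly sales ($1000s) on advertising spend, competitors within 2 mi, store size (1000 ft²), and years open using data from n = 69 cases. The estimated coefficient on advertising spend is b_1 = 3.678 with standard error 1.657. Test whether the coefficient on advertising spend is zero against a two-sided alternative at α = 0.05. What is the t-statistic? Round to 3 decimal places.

H₀: β₁ = 0 vs H₁: β₁ ≠ 0.
t = (b_1 − β₁⁰)/SE = 3.678 / 1.657 = 2.220.
df = n − k − 1 = 69 − 4 − 1 = 64.
Two-sided p ≈ 0.0300, which is < 0.05, so reject H₀.
There is evidence that advertising spend is associated with monthly sales, holding the other predictors fixed.

t = 2.220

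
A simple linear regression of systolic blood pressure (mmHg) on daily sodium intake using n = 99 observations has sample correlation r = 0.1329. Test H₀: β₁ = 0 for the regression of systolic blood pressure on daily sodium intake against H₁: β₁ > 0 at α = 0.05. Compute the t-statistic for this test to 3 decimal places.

t = r·√(n − 2)/√(1 − r²) = 0.1329·√97/√0.982338 = 1.321.
df = n − 2 = 97.
One-sided p ≈ 0.0949, which is ≥ 0.05, so fail to reject H₀.
The data do not give significant evidence of a linear association between daily sodium intake and systolic blood pressure.

t = 1.321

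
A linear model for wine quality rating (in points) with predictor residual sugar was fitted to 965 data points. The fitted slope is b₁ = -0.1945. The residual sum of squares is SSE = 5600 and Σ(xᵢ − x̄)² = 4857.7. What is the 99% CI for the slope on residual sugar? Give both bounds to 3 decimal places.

MSE = SSE/(n − 2) = 5600/963 = 5.81516.
SE(b₁) = √(MSE/Sₓₓ) = √(5.81516/4857.7) = 0.0345992.
df = n − 2 = 963.
t* = t_{0.005, 963} = 2.580944.
Margin = t* × SE = 2.580944 × 0.0345992 = 0.08930.
CI: -0.1945 ± 0.08930 → (-0.284, -0.105).
With 99% confidence, each one-unit increase in residual sugar is associated with a change of between -0.284 and -0.105 points in wine quality rating.

(-0.284, -0.105)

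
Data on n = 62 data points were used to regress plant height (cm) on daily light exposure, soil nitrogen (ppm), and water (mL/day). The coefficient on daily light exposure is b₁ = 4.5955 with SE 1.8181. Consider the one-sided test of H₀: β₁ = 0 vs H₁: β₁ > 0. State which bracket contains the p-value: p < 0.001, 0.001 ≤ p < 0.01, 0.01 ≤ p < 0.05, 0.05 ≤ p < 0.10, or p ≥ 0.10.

0.001 ≤ p < 0.01

t = 4.5955 / 1.8181 = 2.528.
df = n − k − 1 = 62 − 3 − 1 = 58.
One-sided p = P(T_{58} > t) ≈ 0.0071.
So 0.001 ≤ p < 0.01.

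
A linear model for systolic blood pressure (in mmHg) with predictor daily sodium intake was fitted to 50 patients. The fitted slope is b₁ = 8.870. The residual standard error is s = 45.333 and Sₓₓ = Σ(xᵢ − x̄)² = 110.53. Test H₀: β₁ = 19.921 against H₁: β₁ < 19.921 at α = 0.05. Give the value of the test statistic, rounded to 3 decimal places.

t = -2.563

SE(b₁) = s/√Sₓₓ = 45.333/√110.53 = 4.31196.
t = (8.870 − 19.921) / 4.31196 = -2.563.
df = n − 2 = 48.
One-sided p ≈ 0.0068, which is < 0.05, so reject H₀.
There is evidence that the true slope on daily sodium intake is below 19.921 mmHg per unit.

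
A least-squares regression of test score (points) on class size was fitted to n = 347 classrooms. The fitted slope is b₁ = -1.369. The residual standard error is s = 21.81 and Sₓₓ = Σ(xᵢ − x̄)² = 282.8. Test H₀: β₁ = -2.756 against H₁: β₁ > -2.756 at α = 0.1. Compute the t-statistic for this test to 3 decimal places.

t = 1.069

SE(b₁) = s/√Sₓₓ = 21.81/√282.8 = 1.29693.
t = (-1.369 − (-2.756)) / 1.29693 = 1.069.
df = n − 2 = 345.
One-sided p ≈ 0.1428, which is ≥ 0.1, so fail to reject H₀.
The data do not give significant evidence that the true slope on class size exceeds -2.756 points per unit.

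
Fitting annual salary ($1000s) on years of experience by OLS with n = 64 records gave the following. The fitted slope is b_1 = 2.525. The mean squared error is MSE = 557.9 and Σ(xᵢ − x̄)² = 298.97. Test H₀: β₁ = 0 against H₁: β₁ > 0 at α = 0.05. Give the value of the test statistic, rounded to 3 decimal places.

t = 1.848

SE(b_1) = √(MSE/Sₓₓ) = √(557.9/298.97) = 1.36604.
t = 2.525 / 1.36604 = 1.848.
df = n − 2 = 62.
One-sided p ≈ 0.0347, which is < 0.05, so reject H₀.
There is evidence that the true slope on years of experience is positive.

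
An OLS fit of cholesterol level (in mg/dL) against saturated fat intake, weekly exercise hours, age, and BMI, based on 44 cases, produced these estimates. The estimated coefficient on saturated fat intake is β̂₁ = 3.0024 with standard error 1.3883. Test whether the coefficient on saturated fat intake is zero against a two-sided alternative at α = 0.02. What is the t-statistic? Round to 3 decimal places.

H₀: β₁ = 0 vs H₁: β₁ ≠ 0.
t = (β̂₁ − β₁⁰)/SE = 3.0024 / 1.3883 = 2.163.
df = n − k − 1 = 44 − 4 − 1 = 39.
Two-sided p ≈ 0.0368, which is ≥ 0.02, so fail to reject H₀.
The data do not give significant evidence of an association between saturated fat intake and cholesterol level, after adjusting for the other predictors.

t = 2.163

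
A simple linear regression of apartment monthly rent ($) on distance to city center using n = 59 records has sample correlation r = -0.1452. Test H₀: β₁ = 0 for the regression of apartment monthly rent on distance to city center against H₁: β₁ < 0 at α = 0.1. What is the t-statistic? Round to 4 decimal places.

t = -1.1080

t = r·√(n − 2)/√(1 − r²) = -0.1452·√57/√0.978917 = -1.1080.
df = n − 2 = 57.
One-sided p ≈ 0.1363, which is ≥ 0.1, so fail to reject H₀.
The data do not give significant evidence of a linear association between distance to city center and apartment monthly rent.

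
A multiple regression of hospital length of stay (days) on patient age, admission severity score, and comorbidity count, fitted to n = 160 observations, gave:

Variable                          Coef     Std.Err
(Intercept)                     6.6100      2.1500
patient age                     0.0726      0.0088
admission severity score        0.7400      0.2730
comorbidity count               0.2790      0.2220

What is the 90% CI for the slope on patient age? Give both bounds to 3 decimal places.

Read off: b = 0.0726, SE = 0.0088 for patient age.
df = n − k − 1 = 160 − 3 − 1 = 156.
t* = t_{0.05, 156} = 1.65468.
Margin = t* × SE = 1.65468 × 0.0088 = 0.01456.
CI: 0.0726 ± 0.01456 → (0.058, 0.087).

(0.058, 0.087)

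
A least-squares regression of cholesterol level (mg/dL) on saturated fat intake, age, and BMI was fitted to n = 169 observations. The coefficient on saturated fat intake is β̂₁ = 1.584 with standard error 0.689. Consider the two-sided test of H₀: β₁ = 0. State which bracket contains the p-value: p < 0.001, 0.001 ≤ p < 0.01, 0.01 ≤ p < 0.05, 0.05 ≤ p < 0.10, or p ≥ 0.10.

t = 1.584 / 0.689 = 2.299.
df = n − k − 1 = 169 − 3 − 1 = 165.
Two-sided p = 2·P(T_{165} > |t|) ≈ 0.0228.
So 0.01 ≤ p < 0.05.

0.01 ≤ p < 0.05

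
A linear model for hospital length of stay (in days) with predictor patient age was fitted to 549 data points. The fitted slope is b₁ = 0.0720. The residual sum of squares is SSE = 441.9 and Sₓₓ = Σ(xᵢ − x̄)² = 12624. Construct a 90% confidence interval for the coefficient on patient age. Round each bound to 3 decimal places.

MSE = SSE/(n − 2) = 441.9/547 = 0.807861.
SE(b₁) = √(MSE/Sₓₓ) = √(0.807861/12624) = 0.00799963.
df = n − 2 = 547.
t* = t_{0.05, 547} = 1.647644.
Margin = t* × SE = 1.647644 × 0.00799963 = 0.01318.
CI: 0.0720 ± 0.01318 → (0.059, 0.085).
With 90% confidence, each one-unit increase in patient age is associated with a change of between 0.059 and 0.085 days in hospital length of stay.

(0.059, 0.085)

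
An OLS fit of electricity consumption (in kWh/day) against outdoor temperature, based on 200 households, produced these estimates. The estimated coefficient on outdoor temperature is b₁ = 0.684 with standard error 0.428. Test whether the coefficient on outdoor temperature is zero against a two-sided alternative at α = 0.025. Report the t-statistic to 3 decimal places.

t = 1.598

H₀: β₁ = 0 vs H₁: β₁ ≠ 0.
t = (b₁ − β₁⁰)/SE = 0.684 / 0.428 = 1.598.
df = n − 2 = 200 − 2 = 198.
Two-sided p ≈ 0.1116, which is ≥ 0.025, so fail to reject H₀.
The data do not give significant evidence of an association between outdoor temperature and electricity consumption.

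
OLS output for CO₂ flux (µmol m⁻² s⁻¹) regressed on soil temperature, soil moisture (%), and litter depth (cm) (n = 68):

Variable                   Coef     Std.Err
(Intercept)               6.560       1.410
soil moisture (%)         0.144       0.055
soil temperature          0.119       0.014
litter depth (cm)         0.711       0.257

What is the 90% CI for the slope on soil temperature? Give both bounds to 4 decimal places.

(0.0956, 0.1424)

Read off: b = 0.119, SE = 0.014 for soil temperature.
df = n − k − 1 = 68 − 3 − 1 = 64.
t* = t_{0.05, 64} = 1.669013.
Margin = t* × SE = 1.669013 × 0.014 = 0.023366.
CI: 0.119 ± 0.023366 → (0.0956, 0.1424).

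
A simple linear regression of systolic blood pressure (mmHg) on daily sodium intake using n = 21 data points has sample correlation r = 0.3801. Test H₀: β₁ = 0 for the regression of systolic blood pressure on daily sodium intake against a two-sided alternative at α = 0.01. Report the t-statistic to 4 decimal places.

t = 1.7913

t = r·√(n − 2)/√(1 − r²) = 0.3801·√19/√0.855524 = 1.7913.
df = n − 2 = 19.
Two-sided p ≈ 0.0892, which is ≥ 0.01, so fail to reject H₀.
The data do not give significant evidence of a linear association between daily sodium intake and systolic blood pressure.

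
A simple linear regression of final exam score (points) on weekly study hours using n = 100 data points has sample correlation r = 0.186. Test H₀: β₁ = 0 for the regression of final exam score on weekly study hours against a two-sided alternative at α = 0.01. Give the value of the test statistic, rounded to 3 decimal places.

t = 1.874

t = r·√(n − 2)/√(1 − r²) = 0.186·√98/√0.965404 = 1.874.
df = n − 2 = 98.
Two-sided p ≈ 0.0639, which is ≥ 0.01, so fail to reject H₀.
The data do not give significant evidence of a linear association between weekly study hours and final exam score.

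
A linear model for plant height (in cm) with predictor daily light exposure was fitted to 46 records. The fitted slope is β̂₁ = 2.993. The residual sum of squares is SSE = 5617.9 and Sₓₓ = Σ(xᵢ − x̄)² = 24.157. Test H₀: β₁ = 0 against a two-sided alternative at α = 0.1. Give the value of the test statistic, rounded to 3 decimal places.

MSE = SSE/(n − 2) = 5617.9/44 = 127.68.
SE(β̂₁) = √(MSE/Sₓₓ) = √(127.68/24.157) = 2.299.
t = 2.993 / 2.299 = 1.302.
df = n − 2 = 44.
Two-sided p ≈ 0.1997, which is ≥ 0.1, so fail to reject H₀.
The data do not give significant evidence of an association between daily light exposure and plant height.

t = 1.302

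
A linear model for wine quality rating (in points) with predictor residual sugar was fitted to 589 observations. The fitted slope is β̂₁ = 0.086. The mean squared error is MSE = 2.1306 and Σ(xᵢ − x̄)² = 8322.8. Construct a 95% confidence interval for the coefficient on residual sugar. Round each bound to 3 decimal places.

(0.055, 0.117)

SE(β̂₁) = √(MSE/Sₓₓ) = √(2.1306/8322.8) = 0.0159999.
df = n − 2 = 587.
t* = t_{0.025, 587} = 1.964014.
Margin = t* × SE = 1.964014 × 0.0159999 = 0.03142.
CI: 0.086 ± 0.03142 → (0.055, 0.117).
With 95% confidence, each one-unit increase in residual sugar is associated with a change of between 0.055 and 0.117 points in wine quality rating.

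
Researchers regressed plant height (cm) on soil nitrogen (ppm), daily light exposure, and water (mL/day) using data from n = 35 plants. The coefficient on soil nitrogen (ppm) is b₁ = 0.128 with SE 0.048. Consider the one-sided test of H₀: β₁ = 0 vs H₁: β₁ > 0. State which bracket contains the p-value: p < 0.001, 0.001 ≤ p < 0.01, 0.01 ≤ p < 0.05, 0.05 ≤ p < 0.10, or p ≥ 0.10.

t = 0.128 / 0.048 = 2.667.
df = n − k − 1 = 35 − 3 − 1 = 31.
One-sided p = P(T_{31} > t) ≈ 0.0060.
So 0.001 ≤ p < 0.01.

0.001 ≤ p < 0.01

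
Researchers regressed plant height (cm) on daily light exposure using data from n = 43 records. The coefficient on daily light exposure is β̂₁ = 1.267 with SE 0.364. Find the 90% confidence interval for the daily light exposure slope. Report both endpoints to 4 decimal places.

(0.6544, 1.8796)

df = n − 2 = 43 − 2 = 41.
t* = t_{0.05, 41} = 1.682878.
Margin = t* × SE = 1.682878 × 0.364 = 0.612568.
CI: 1.267 ± 0.612568 → (0.6544, 1.8796).
With 90% confidence, each one-unit increase in daily light exposure is associated with a change of between 0.6544 and 1.8796 cm in plant height.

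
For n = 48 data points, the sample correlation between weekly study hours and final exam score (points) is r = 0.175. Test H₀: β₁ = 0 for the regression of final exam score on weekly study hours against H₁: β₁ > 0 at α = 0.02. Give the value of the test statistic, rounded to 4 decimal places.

t = r·√(n − 2)/√(1 − r²) = 0.175·√46/√0.969375 = 1.2055.
df = n − 2 = 46.
One-sided p ≈ 0.1171, which is ≥ 0.02, so fail to reject H₀.
The data do not give significant evidence of a linear association between weekly study hours and final exam score.

t = 1.2055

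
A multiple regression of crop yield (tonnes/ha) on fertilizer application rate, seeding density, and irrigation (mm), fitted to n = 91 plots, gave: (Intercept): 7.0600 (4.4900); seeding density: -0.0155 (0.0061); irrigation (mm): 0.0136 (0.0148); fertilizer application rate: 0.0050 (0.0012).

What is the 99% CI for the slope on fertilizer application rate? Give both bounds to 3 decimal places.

(0.002, 0.008)

Read off: b = 0.0050, SE = 0.0012 for fertilizer application rate.
df = n − k − 1 = 91 − 3 − 1 = 87.
t* = t_{0.005, 87} = 2.633527.
Margin = t* × SE = 2.633527 × 0.0012 = 0.00316.
CI: 0.0050 ± 0.00316 → (0.002, 0.008).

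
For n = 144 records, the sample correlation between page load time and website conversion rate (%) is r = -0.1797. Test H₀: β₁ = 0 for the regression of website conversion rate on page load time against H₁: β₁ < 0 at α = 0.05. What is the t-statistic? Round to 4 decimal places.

t = r·√(n − 2)/√(1 − r²) = -0.1797·√142/√0.967708 = -2.1768.
df = n − 2 = 142.
One-sided p ≈ 0.0156, which is < 0.05, so reject H₀.
There is evidence of a linear association between page load time and website conversion rate.

t = -2.1768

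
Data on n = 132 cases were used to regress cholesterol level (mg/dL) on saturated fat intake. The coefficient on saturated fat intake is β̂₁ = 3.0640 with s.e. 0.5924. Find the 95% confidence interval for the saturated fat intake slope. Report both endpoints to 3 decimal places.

(1.892, 4.236)

df = n − 2 = 132 − 2 = 130.
t* = t_{0.025, 130} = 1.97838.
Margin = t* × SE = 1.97838 × 0.5924 = 1.17199.
CI: 3.0640 ± 1.17199 → (1.892, 4.236).
With 95% confidence, each one-unit increase in saturated fat intake is associated with a change of between 1.892 and 4.236 mg/dL in cholesterol level.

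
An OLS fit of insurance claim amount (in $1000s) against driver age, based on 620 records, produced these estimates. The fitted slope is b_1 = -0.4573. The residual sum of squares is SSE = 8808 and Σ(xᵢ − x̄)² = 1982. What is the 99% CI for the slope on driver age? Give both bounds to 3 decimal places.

(-0.676, -0.238)

MSE = SSE/(n − 2) = 8808/618 = 14.2524.
SE(b_1) = √(MSE/Sₓₓ) = √(14.2524/1982) = 0.0847994.
df = n − 2 = 618.
t* = t_{0.005, 618} = 2.583808.
Margin = t* × SE = 2.583808 × 0.0847994 = 0.21911.
CI: -0.4573 ± 0.21911 → (-0.676, -0.238).
With 99% confidence, each one-unit increase in driver age is associated with a change of between -0.676 and -0.238 $1000s in insurance claim amount.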